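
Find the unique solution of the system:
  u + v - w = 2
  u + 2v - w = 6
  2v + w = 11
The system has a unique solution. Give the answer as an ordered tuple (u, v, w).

Form the augmented matrix and row-reduce:
  [ 1  1  -1  |   2 ]
  [ 1  2  -1  |   6 ]
  [ 0  2   1  |  11 ]
r2 → r2 − r1
  [ 1  1  -1  |   2 ]
  [ 0  1   0  |   4 ]
  [ 0  2   1  |  11 ]
r3 → r3 − 2·r2
  [ 1  1  -1  |  2 ]
  [ 0  1   0  |  4 ]
  [ 0  0   1  |  3 ]
r1 → r1 + r3
  [ 1  1  0  |  5 ]
  [ 0  1  0  |  4 ]
  [ 0  0  1  |  3 ]
r1 → r1 − r2
  [ 1  0  0  |  1 ]
  [ 0  1  0  |  4 ]
  [ 0  0  1  |  3 ]
Reading off the last column: u = 1, v = 4, w = 3.

(1, 4, 3)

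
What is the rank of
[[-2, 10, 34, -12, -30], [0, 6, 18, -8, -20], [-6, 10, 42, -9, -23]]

Multiply R1 by -1/2.
  [  1  -5  -17   6   15 ]
  [  0   6   18  -8  -20 ]
  [ -6  10   42  -9  -23 ]
Add 6 times R1 to R3.
  [ 1   -5  -17   6   15 ]
  [ 0    6   18  -8  -20 ]
  [ 0  -20  -60  27   67 ]
Multiply R2 by 1/6.
  [ 1   -5  -17     6     15 ]
  [ 0    1    3  -4/3  -10/3 ]
  [ 0  -20  -60    27     67 ]
Add 20 times R2 to R3.
  [ 1  -5  -17     6     15 ]
  [ 0   1    3  -4/3  -10/3 ]
  [ 0   0    0   1/3    1/3 ]
Multiply R3 by 3.
  [ 1  -5  -17     6     15 ]
  [ 0   1    3  -4/3  -10/3 ]
  [ 0   0    0     1      1 ]
Add 4/3 times R3 to R2.
  [ 1  -5  -17  6  15 ]
  [ 0   1    3  0  -2 ]
  [ 0   0    0  1   1 ]
Subtract 6 times R3 from R1.
  [ 1  -5  -17  0   9 ]
  [ 0   1    3  0  -2 ]
  [ 0   0    0  1   1 ]
Add 5 times R2 to R1.
  [ 1  0  -2  0  -1 ]
  [ 0  1   3  0  -2 ]
  [ 0  0   0  1   1 ]
The reduced form has 3 nonzero rows.

rank = 3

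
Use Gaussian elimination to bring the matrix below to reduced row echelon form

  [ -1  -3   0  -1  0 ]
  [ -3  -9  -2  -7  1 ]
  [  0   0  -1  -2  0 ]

[[1, 3, 0, 1, 0], [0, 0, 1, 2, 0], [0, 0, 0, 0, 1]]

Multiply ρ1 by -1.
Add 3 times ρ1 to ρ2.
Multiply ρ2 by -1/2.
Add ρ2 to ρ3.
Multiply ρ3 by -2.
Add 1/2 times ρ3 to ρ2.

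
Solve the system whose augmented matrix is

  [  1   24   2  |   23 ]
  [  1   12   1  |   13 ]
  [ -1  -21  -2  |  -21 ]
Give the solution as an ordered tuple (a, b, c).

R2 ← R2 − R1
R3 ← R3 + R1
R2 ← -1/12·R2
R3 ← R3 − 3·R2
R3 ← -4·R3
R2 ← R2 − 1/12·R3
R1 ← R1 − 2·R3
R1 ← R1 − 24·R2
Reading off the last column: a = 3, b = 2/3, c = 2.

(3, 2/3, 2)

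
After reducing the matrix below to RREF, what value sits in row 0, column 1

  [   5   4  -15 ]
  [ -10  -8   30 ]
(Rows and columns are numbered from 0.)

4/5

R1 -> 1/5·R1
  [   1  4/5  -3 ]
  [ -10   -8  30 ]
R2 -> R2 + 10·R1
  [ 1  4/5  -3 ]
  [ 0    0   0 ]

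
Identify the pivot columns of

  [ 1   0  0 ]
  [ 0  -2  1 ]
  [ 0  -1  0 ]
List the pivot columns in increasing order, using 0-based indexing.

0, 1, 2

R2 -> -1/2·R2
  [ 1   0     0 ]
  [ 0   1  -1/2 ]
  [ 0  -1     0 ]
R3 -> R3 + R2
  [ 1  0     0 ]
  [ 0  1  -1/2 ]
  [ 0  0  -1/2 ]
R3 -> -2·R3
  [ 1  0     0 ]
  [ 0  1  -1/2 ]
  [ 0  0     1 ]
R2 -> R2 + 1/2·R3
  [ 1  0  0 ]
  [ 0  1  0 ]
  [ 0  0  1 ]
Pivot columns are the columns containing a leading 1.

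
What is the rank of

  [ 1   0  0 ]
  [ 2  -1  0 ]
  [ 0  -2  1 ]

R2 ← R2 − 2·R1
  [ 1   0  0 ]
  [ 0  -1  0 ]
  [ 0  -2  1 ]
R2 ← -1·R2
  [ 1   0  0 ]
  [ 0   1  0 ]
  [ 0  -2  1 ]
R3 ← R3 + 2·R2
  [ 1  0  0 ]
  [ 0  1  0 ]
  [ 0  0  1 ]
The reduced form has 3 nonzero rows.

rank = 3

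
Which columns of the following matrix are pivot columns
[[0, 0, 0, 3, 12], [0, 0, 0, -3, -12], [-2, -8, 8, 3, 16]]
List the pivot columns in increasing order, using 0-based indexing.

R1 <=> R3
R1 ← -1/2·R1
R2 ← -1/3·R2
R3 ← R3 − 3·R2
R1 ← R1 + 3/2·R2
Pivot columns are the columns containing a leading 1.

0, 3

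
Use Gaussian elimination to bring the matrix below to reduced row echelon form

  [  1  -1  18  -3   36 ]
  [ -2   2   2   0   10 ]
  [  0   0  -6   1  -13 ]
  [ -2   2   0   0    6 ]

R2 -> R2 + 2·R1
  [  1  -1  18  -3   36 ]
  [  0   0  38  -6   82 ]
  [  0   0  -6   1  -13 ]
  [ -2   2   0   0    6 ]
R4 -> R4 + 2·R1
  [ 1  -1  18  -3   36 ]
  [ 0   0  38  -6   82 ]
  [ 0   0  -6   1  -13 ]
  [ 0   0  36  -6   78 ]
R2 -> 1/38·R2
  [ 1  -1  18     -3     36 ]
  [ 0   0   1  -3/19  41/19 ]
  [ 0   0  -6      1    -13 ]
  [ 0   0  36     -6     78 ]
R3 -> R3 + 6·R2
  [ 1  -1  18     -3     36 ]
  [ 0   0   1  -3/19  41/19 ]
  [ 0   0   0   1/19  -1/19 ]
  [ 0   0  36     -6     78 ]
R4 -> R4 − 36·R2
  [ 1  -1  18     -3     36 ]
  [ 0   0   1  -3/19  41/19 ]
  [ 0   0   0   1/19  -1/19 ]
  [ 0   0   0  -6/19   6/19 ]
R3 -> 19·R3
  [ 1  -1  18     -3     36 ]
  [ 0   0   1  -3/19  41/19 ]
  [ 0   0   0      1     -1 ]
  [ 0   0   0  -6/19   6/19 ]
R4 -> R4 + 6/19·R3
  [ 1  -1  18     -3     36 ]
  [ 0   0   1  -3/19  41/19 ]
  [ 0   0   0      1     -1 ]
  [ 0   0   0      0      0 ]
R2 -> R2 + 3/19·R3
  [ 1  -1  18  -3  36 ]
  [ 0   0   1   0   2 ]
  [ 0   0   0   1  -1 ]
  [ 0   0   0   0   0 ]
R1 -> R1 + 3·R3
  [ 1  -1  18  0  33 ]
  [ 0   0   1  0   2 ]
  [ 0   0   0  1  -1 ]
  [ 0   0   0  0   0 ]
R1 -> R1 − 18·R2
  [ 1  -1  0  0  -3 ]
  [ 0   0  1  0   2 ]
  [ 0   0  0  1  -1 ]
  [ 0   0  0  0   0 ]

[[1, -1, 0, 0, -3], [0, 0, 1, 0, 2], [0, 0, 0, 1, -1], [0, 0, 0, 0, 0]]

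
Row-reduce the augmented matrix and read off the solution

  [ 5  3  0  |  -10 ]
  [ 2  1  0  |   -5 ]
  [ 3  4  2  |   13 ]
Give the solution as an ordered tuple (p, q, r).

R1 := 1/5·R1
  [ 1  3/5  0  |  -2 ]
  [ 2    1  0  |  -5 ]
  [ 3    4  2  |  13 ]
R2 := R2 − 2·R1
  [ 1   3/5  0  |  -2 ]
  [ 0  -1/5  0  |  -1 ]
  [ 3     4  2  |  13 ]
R3 := R3 − 3·R1
  [ 1   3/5  0  |  -2 ]
  [ 0  -1/5  0  |  -1 ]
  [ 0  11/5  2  |  19 ]
R2 := -5·R2
  [ 1   3/5  0  |  -2 ]
  [ 0     1  0  |   5 ]
  [ 0  11/5  2  |  19 ]
R3 := R3 − 11/5·R2
  [ 1  3/5  0  |  -2 ]
  [ 0    1  0  |   5 ]
  [ 0    0  2  |   8 ]
R3 := 1/2·R3
  [ 1  3/5  0  |  -2 ]
  [ 0    1  0  |   5 ]
  [ 0    0  1  |   4 ]
R1 := R1 − 3/5·R2
  [ 1  0  0  |  -5 ]
  [ 0  1  0  |   5 ]
  [ 0  0  1  |   4 ]
Reading off the last column: p = -5, q = 5, r = 4.

(-5, 5, 4)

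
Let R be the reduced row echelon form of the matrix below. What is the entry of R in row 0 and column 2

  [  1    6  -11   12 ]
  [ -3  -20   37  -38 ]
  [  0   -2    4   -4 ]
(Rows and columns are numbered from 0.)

Add 3 times ρ1 to ρ2.
  [ 1   6  -11  12 ]
  [ 0  -2    4  -2 ]
  [ 0  -2    4  -4 ]
Multiply ρ2 by -1/2.
  [ 1   6  -11  12 ]
  [ 0   1   -2   1 ]
  [ 0  -2    4  -4 ]
Add 2 times ρ2 to ρ3.
  [ 1  6  -11  12 ]
  [ 0  1   -2   1 ]
  [ 0  0    0  -2 ]
Multiply ρ3 by -1/2.
  [ 1  6  -11  12 ]
  [ 0  1   -2   1 ]
  [ 0  0    0   1 ]
Subtract ρ3 from ρ2.
  [ 1  6  -11  12 ]
  [ 0  1   -2   0 ]
  [ 0  0    0   1 ]
Subtract 12 times ρ3 from ρ1.
  [ 1  6  -11  0 ]
  [ 0  1   -2  0 ]
  [ 0  0    0  1 ]
Subtract 6 times ρ2 from ρ1.
  [ 1  0   1  0 ]
  [ 0  1  -2  0 ]
  [ 0  0   0  1 ]

1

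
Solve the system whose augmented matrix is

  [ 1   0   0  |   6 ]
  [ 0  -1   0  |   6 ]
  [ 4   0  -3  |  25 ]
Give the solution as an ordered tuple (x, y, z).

Subtract 4 times R1 from R3.
  [ 1   0   0  |  6 ]
  [ 0  -1   0  |  6 ]
  [ 0   0  -3  |  1 ]
Multiply R2 by -1.
  [ 1  0   0  |   6 ]
  [ 0  1   0  |  -6 ]
  [ 0  0  -3  |   1 ]
Multiply R3 by -1/3.
  [ 1  0  0  |     6 ]
  [ 0  1  0  |    -6 ]
  [ 0  0  1  |  -1/3 ]
Reading off the last column: x = 6, y = -6, z = -1/3.

(6, -6, -1/3)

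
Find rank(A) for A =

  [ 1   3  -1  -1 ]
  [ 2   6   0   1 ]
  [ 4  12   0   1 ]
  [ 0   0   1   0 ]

R2 := R2 − 2·R1
  [ 1   3  -1  -1 ]
  [ 0   0   2   3 ]
  [ 4  12   0   1 ]
  [ 0   0   1   0 ]
R3 := R3 − 4·R1
  [ 1  3  -1  -1 ]
  [ 0  0   2   3 ]
  [ 0  0   4   5 ]
  [ 0  0   1   0 ]
R2 := 1/2·R2
  [ 1  3  -1   -1 ]
  [ 0  0   1  3/2 ]
  [ 0  0   4    5 ]
  [ 0  0   1    0 ]
R3 := R3 − 4·R2
  [ 1  3  -1   -1 ]
  [ 0  0   1  3/2 ]
  [ 0  0   0   -1 ]
  [ 0  0   1    0 ]
R4 := R4 − R2
  [ 1  3  -1    -1 ]
  [ 0  0   1   3/2 ]
  [ 0  0   0    -1 ]
  [ 0  0   0  -3/2 ]
R3 := -1·R3
  [ 1  3  -1    -1 ]
  [ 0  0   1   3/2 ]
  [ 0  0   0     1 ]
  [ 0  0   0  -3/2 ]
R4 := R4 + 3/2·R3
  [ 1  3  -1   -1 ]
  [ 0  0   1  3/2 ]
  [ 0  0   0    1 ]
  [ 0  0   0    0 ]
R2 := R2 − 3/2·R3
  [ 1  3  -1  -1 ]
  [ 0  0   1   0 ]
  [ 0  0   0   1 ]
  [ 0  0   0   0 ]
R1 := R1 + R3
  [ 1  3  -1  0 ]
  [ 0  0   1  0 ]
  [ 0  0   0  1 ]
  [ 0  0   0  0 ]
R1 := R1 + R2
  [ 1  3  0  0 ]
  [ 0  0  1  0 ]
  [ 0  0  0  1 ]
  [ 0  0  0  0 ]
The reduced form has 3 nonzero rows.

rank = 3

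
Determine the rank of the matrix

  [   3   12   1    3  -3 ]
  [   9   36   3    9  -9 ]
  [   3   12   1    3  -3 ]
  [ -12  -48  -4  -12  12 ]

rank = 1

Multiply R1 by 1/3.
Subtract 9 times R1 from R2.
Subtract 3 times R1 from R3.
Add 12 times R1 to R4.
The reduced form has 1 nonzero row.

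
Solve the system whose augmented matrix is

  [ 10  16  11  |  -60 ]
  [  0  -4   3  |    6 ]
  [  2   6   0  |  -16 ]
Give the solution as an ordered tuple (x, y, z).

R1 ← 1/10·R1
  [ 1  8/5  11/10  |   -6 ]
  [ 0   -4      3  |    6 ]
  [ 2    6      0  |  -16 ]
R3 ← R3 − 2·R1
  [ 1   8/5  11/10  |  -6 ]
  [ 0    -4      3  |   6 ]
  [ 0  14/5  -11/5  |  -4 ]
R2 ← -1/4·R2
  [ 1   8/5  11/10  |    -6 ]
  [ 0     1   -3/4  |  -3/2 ]
  [ 0  14/5  -11/5  |    -4 ]
R3 ← R3 − 14/5·R2
  [ 1  8/5  11/10  |    -6 ]
  [ 0    1   -3/4  |  -3/2 ]
  [ 0    0  -1/10  |   1/5 ]
R3 ← -10·R3
  [ 1  8/5  11/10  |    -6 ]
  [ 0    1   -3/4  |  -3/2 ]
  [ 0    0      1  |    -2 ]
R2 ← R2 + 3/4·R3
  [ 1  8/5  11/10  |  -6 ]
  [ 0    1      0  |  -3 ]
  [ 0    0      1  |  -2 ]
R1 ← R1 − 11/10·R3
  [ 1  8/5  0  |  -19/5 ]
  [ 0    1  0  |     -3 ]
  [ 0    0  1  |     -2 ]
R1 ← R1 − 8/5·R2
  [ 1  0  0  |   1 ]
  [ 0  1  0  |  -3 ]
  [ 0  0  1  |  -2 ]
Reading off the last column: x = 1, y = -3, z = -2.

(1, -3, -2)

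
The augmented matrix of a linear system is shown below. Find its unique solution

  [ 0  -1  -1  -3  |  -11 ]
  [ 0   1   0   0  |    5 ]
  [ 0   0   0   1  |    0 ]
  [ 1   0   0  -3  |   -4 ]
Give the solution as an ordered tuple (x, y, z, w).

R1 <=> R4
  [ 1   0   0  -3  |   -4 ]
  [ 0   1   0   0  |    5 ]
  [ 0   0   0   1  |    0 ]
  [ 0  -1  -1  -3  |  -11 ]
R4 → R4 + R2
  [ 1  0   0  -3  |  -4 ]
  [ 0  1   0   0  |   5 ]
  [ 0  0   0   1  |   0 ]
  [ 0  0  -1  -3  |  -6 ]
R3 <=> R4
  [ 1  0   0  -3  |  -4 ]
  [ 0  1   0   0  |   5 ]
  [ 0  0  -1  -3  |  -6 ]
  [ 0  0   0   1  |   0 ]
R3 → -1·R3
  [ 1  0  0  -3  |  -4 ]
  [ 0  1  0   0  |   5 ]
  [ 0  0  1   3  |   6 ]
  [ 0  0  0   1  |   0 ]
R3 → R3 − 3·R4
  [ 1  0  0  -3  |  -4 ]
  [ 0  1  0   0  |   5 ]
  [ 0  0  1   0  |   6 ]
  [ 0  0  0   1  |   0 ]
R1 → R1 + 3·R4
  [ 1  0  0  0  |  -4 ]
  [ 0  1  0  0  |   5 ]
  [ 0  0  1  0  |   6 ]
  [ 0  0  0  1  |   0 ]
Reading off the last column: x = -4, y = 5, z = 6, w = 0.

(-4, 5, 6, 0)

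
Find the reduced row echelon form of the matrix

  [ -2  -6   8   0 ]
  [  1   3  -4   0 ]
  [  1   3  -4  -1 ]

[[1, 3, -4, 0], [0, 0, 0, 1], [0, 0, 0, 0]]

Multiply ρ1 by -1/2.
Subtract ρ1 from ρ2.
Subtract ρ1 from ρ3.
Swap ρ2 and ρ3.
Multiply ρ2 by -1.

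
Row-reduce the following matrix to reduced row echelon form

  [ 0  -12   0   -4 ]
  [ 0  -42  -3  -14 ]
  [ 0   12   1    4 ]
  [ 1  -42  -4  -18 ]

[[1, 0, 0, -4], [0, 1, 0, 1/3], [0, 0, 1, 0], [0, 0, 0, 0]]

Swap R1 and R4.
  [ 1  -42  -4  -18 ]
  [ 0  -42  -3  -14 ]
  [ 0   12   1    4 ]
  [ 0  -12   0   -4 ]
Multiply R2 by -1/42.
  [ 1  -42    -4  -18 ]
  [ 0    1  1/14  1/3 ]
  [ 0   12     1    4 ]
  [ 0  -12     0   -4 ]
Subtract 12 times R2 from R3.
  [ 1  -42    -4  -18 ]
  [ 0    1  1/14  1/3 ]
  [ 0    0   1/7    0 ]
  [ 0  -12     0   -4 ]
Add 12 times R2 to R4.
  [ 1  -42    -4  -18 ]
  [ 0    1  1/14  1/3 ]
  [ 0    0   1/7    0 ]
  [ 0    0   6/7    0 ]
Multiply R3 by 7.
  [ 1  -42    -4  -18 ]
  [ 0    1  1/14  1/3 ]
  [ 0    0     1    0 ]
  [ 0    0   6/7    0 ]
Subtract 6/7 times R3 from R4.
  [ 1  -42    -4  -18 ]
  [ 0    1  1/14  1/3 ]
  [ 0    0     1    0 ]
  [ 0    0     0    0 ]
Subtract 1/14 times R3 from R2.
  [ 1  -42  -4  -18 ]
  [ 0    1   0  1/3 ]
  [ 0    0   1    0 ]
  [ 0    0   0    0 ]
Add 4 times R3 to R1.
  [ 1  -42  0  -18 ]
  [ 0    1  0  1/3 ]
  [ 0    0  1    0 ]
  [ 0    0  0    0 ]
Add 42 times R2 to R1.
  [ 1  0  0   -4 ]
  [ 0  1  0  1/3 ]
  [ 0  0  1    0 ]
  [ 0  0  0    0 ]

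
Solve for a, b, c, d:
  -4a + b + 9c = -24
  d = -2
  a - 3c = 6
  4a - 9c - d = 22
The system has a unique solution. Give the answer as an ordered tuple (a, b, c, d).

Form the augmented matrix and row-reduce:
  [ -4  1   9   0  |  -24 ]
  [  0  0   0   1  |   -2 ]
  [  1  0  -3   0  |    6 ]
  [  4  0  -9  -1  |   22 ]
ρ1 ← -1/4·ρ1
  [ 1  -1/4  -9/4   0  |   6 ]
  [ 0     0     0   1  |  -2 ]
  [ 1     0    -3   0  |   6 ]
  [ 4     0    -9  -1  |  22 ]
ρ3 ← ρ3 − ρ1
  [ 1  -1/4  -9/4   0  |   6 ]
  [ 0     0     0   1  |  -2 ]
  [ 0   1/4  -3/4   0  |   0 ]
  [ 4     0    -9  -1  |  22 ]
ρ4 ← ρ4 − 4·ρ1
  [ 1  -1/4  -9/4   0  |   6 ]
  [ 0     0     0   1  |  -2 ]
  [ 0   1/4  -3/4   0  |   0 ]
  [ 0     1     0  -1  |  -2 ]
ρ2 <-> ρ3
  [ 1  -1/4  -9/4   0  |   6 ]
  [ 0   1/4  -3/4   0  |   0 ]
  [ 0     0     0   1  |  -2 ]
  [ 0     1     0  -1  |  -2 ]
ρ2 ← 4·ρ2
  [ 1  -1/4  -9/4   0  |   6 ]
  [ 0     1    -3   0  |   0 ]
  [ 0     0     0   1  |  -2 ]
  [ 0     1     0  -1  |  -2 ]
ρ4 ← ρ4 − ρ2
  [ 1  -1/4  -9/4   0  |   6 ]
  [ 0     1    -3   0  |   0 ]
  [ 0     0     0   1  |  -2 ]
  [ 0     0     3  -1  |  -2 ]
ρ3 <-> ρ4
  [ 1  -1/4  -9/4   0  |   6 ]
  [ 0     1    -3   0  |   0 ]
  [ 0     0     3  -1  |  -2 ]
  [ 0     0     0   1  |  -2 ]
ρ3 ← 1/3·ρ3
  [ 1  -1/4  -9/4     0  |     6 ]
  [ 0     1    -3     0  |     0 ]
  [ 0     0     1  -1/3  |  -2/3 ]
  [ 0     0     0     1  |    -2 ]
ρ3 ← ρ3 + 1/3·ρ4
  [ 1  -1/4  -9/4  0  |     6 ]
  [ 0     1    -3  0  |     0 ]
  [ 0     0     1  0  |  -4/3 ]
  [ 0     0     0  1  |    -2 ]
ρ2 ← ρ2 + 3·ρ3
  [ 1  -1/4  -9/4  0  |     6 ]
  [ 0     1     0  0  |    -4 ]
  [ 0     0     1  0  |  -4/3 ]
  [ 0     0     0  1  |    -2 ]
ρ1 ← ρ1 + 9/4·ρ3
  [ 1  -1/4  0  0  |     3 ]
  [ 0     1  0  0  |    -4 ]
  [ 0     0  1  0  |  -4/3 ]
  [ 0     0  0  1  |    -2 ]
ρ1 ← ρ1 + 1/4·ρ2
  [ 1  0  0  0  |     2 ]
  [ 0  1  0  0  |    -4 ]
  [ 0  0  1  0  |  -4/3 ]
  [ 0  0  0  1  |    -2 ]
Reading off the last column: a = 2, b = -4, c = -4/3, d = -2.

(2, -4, -4/3, -2)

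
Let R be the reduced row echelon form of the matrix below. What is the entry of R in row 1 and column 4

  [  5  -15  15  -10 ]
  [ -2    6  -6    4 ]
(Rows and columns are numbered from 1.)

-2

r1 ← 1/5·r1
  [  1  -3   3  -2 ]
  [ -2   6  -6   4 ]
r2 ← r2 + 2·r1
  [ 1  -3  3  -2 ]
  [ 0   0  0   0 ]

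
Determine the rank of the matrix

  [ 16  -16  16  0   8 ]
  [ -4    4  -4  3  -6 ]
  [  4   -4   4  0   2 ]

r1 := 1/16·r1
  [  1  -1   1  0  1/2 ]
  [ -4   4  -4  3   -6 ]
  [  4  -4   4  0    2 ]
r2 := r2 + 4·r1
  [ 1  -1  1  0  1/2 ]
  [ 0   0  0  3   -4 ]
  [ 4  -4  4  0    2 ]
r3 := r3 − 4·r1
  [ 1  -1  1  0  1/2 ]
  [ 0   0  0  3   -4 ]
  [ 0   0  0  0    0 ]
r2 := 1/3·r2
  [ 1  -1  1  0   1/2 ]
  [ 0   0  0  1  -4/3 ]
  [ 0   0  0  0     0 ]
The reduced form has 2 nonzero rows.

rank = 2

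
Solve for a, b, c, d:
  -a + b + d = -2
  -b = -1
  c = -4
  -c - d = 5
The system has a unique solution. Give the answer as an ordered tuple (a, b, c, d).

(2, 1, -4, -1)

Form the augmented matrix and row-reduce:
  [ -1   1   0   1  |  -2 ]
  [  0  -1   0   0  |  -1 ]
  [  0   0   1   0  |  -4 ]
  [  0   0  -1  -1  |   5 ]
ρ1 → -1·ρ1
  [ 1  -1   0  -1  |   2 ]
  [ 0  -1   0   0  |  -1 ]
  [ 0   0   1   0  |  -4 ]
  [ 0   0  -1  -1  |   5 ]
ρ2 → -1·ρ2
  [ 1  -1   0  -1  |   2 ]
  [ 0   1   0   0  |   1 ]
  [ 0   0   1   0  |  -4 ]
  [ 0   0  -1  -1  |   5 ]
ρ4 → ρ4 + ρ3
  [ 1  -1  0  -1  |   2 ]
  [ 0   1  0   0  |   1 ]
  [ 0   0  1   0  |  -4 ]
  [ 0   0  0  -1  |   1 ]
ρ4 → -1·ρ4
  [ 1  -1  0  -1  |   2 ]
  [ 0   1  0   0  |   1 ]
  [ 0   0  1   0  |  -4 ]
  [ 0   0  0   1  |  -1 ]
ρ1 → ρ1 + ρ4
  [ 1  -1  0  0  |   1 ]
  [ 0   1  0  0  |   1 ]
  [ 0   0  1  0  |  -4 ]
  [ 0   0  0  1  |  -1 ]
ρ1 → ρ1 + ρ2
  [ 1  0  0  0  |   2 ]
  [ 0  1  0  0  |   1 ]
  [ 0  0  1  0  |  -4 ]
  [ 0  0  0  1  |  -1 ]
Reading off the last column: a = 2, b = 1, c = -4, d = -1.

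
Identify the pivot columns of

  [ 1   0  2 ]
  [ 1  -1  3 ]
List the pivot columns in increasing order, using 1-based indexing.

1, 2

r2 := r2 − r1
  [ 1   0  2 ]
  [ 0  -1  1 ]
r2 := -1·r2
  [ 1  0   2 ]
  [ 0  1  -1 ]
Pivot columns are the columns containing a leading 1.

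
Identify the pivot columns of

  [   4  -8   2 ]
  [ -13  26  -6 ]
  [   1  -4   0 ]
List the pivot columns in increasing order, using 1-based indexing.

R1 → 1/4·R1
  [   1  -2  1/2 ]
  [ -13  26   -6 ]
  [   1  -4    0 ]
R2 → R2 + 13·R1
  [ 1  -2  1/2 ]
  [ 0   0  1/2 ]
  [ 1  -4    0 ]
R3 → R3 − R1
  [ 1  -2   1/2 ]
  [ 0   0   1/2 ]
  [ 0  -2  -1/2 ]
R2 <=> R3
  [ 1  -2   1/2 ]
  [ 0  -2  -1/2 ]
  [ 0   0   1/2 ]
R2 → -1/2·R2
  [ 1  -2  1/2 ]
  [ 0   1  1/4 ]
  [ 0   0  1/2 ]
R3 → 2·R3
  [ 1  -2  1/2 ]
  [ 0   1  1/4 ]
  [ 0   0    1 ]
R2 → R2 − 1/4·R3
  [ 1  -2  1/2 ]
  [ 0   1    0 ]
  [ 0   0    1 ]
R1 → R1 − 1/2·R3
  [ 1  -2  0 ]
  [ 0   1  0 ]
  [ 0   0  1 ]
R1 → R1 + 2·R2
  [ 1  0  0 ]
  [ 0  1  0 ]
  [ 0  0  1 ]
Pivot columns are the columns containing a leading 1.

1, 2, 3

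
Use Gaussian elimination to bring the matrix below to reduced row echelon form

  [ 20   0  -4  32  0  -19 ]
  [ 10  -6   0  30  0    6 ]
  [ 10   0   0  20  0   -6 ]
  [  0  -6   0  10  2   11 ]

Multiply R1 by 1/20.
  [  1   0  -1/5  8/5  0  -19/20 ]
  [ 10  -6     0   30  0       6 ]
  [ 10   0     0   20  0      -6 ]
  [  0  -6     0   10  2      11 ]
Subtract 10 times R1 from R2.
  [  1   0  -1/5  8/5  0  -19/20 ]
  [  0  -6     2   14  0    31/2 ]
  [ 10   0     0   20  0      -6 ]
  [  0  -6     0   10  2      11 ]
Subtract 10 times R1 from R3.
  [ 1   0  -1/5  8/5  0  -19/20 ]
  [ 0  -6     2   14  0    31/2 ]
  [ 0   0     2    4  0     7/2 ]
  [ 0  -6     0   10  2      11 ]
Multiply R2 by -1/6.
  [ 1   0  -1/5   8/5  0  -19/20 ]
  [ 0   1  -1/3  -7/3  0  -31/12 ]
  [ 0   0     2     4  0     7/2 ]
  [ 0  -6     0    10  2      11 ]
Add 6 times R2 to R4.
  [ 1  0  -1/5   8/5  0  -19/20 ]
  [ 0  1  -1/3  -7/3  0  -31/12 ]
  [ 0  0     2     4  0     7/2 ]
  [ 0  0    -2    -4  2    -9/2 ]
Multiply R3 by 1/2.
  [ 1  0  -1/5   8/5  0  -19/20 ]
  [ 0  1  -1/3  -7/3  0  -31/12 ]
  [ 0  0     1     2  0     7/4 ]
  [ 0  0    -2    -4  2    -9/2 ]
Add 2 times R3 to R4.
  [ 1  0  -1/5   8/5  0  -19/20 ]
  [ 0  1  -1/3  -7/3  0  -31/12 ]
  [ 0  0     1     2  0     7/4 ]
  [ 0  0     0     0  2      -1 ]
Multiply R4 by 1/2.
  [ 1  0  -1/5   8/5  0  -19/20 ]
  [ 0  1  -1/3  -7/3  0  -31/12 ]
  [ 0  0     1     2  0     7/4 ]
  [ 0  0     0     0  1    -1/2 ]
Add 1/3 times R3 to R2.
  [ 1  0  -1/5   8/5  0  -19/20 ]
  [ 0  1     0  -5/3  0      -2 ]
  [ 0  0     1     2  0     7/4 ]
  [ 0  0     0     0  1    -1/2 ]
Add 1/5 times R3 to R1.
  [ 1  0  0     2  0  -3/5 ]
  [ 0  1  0  -5/3  0    -2 ]
  [ 0  0  1     2  0   7/4 ]
  [ 0  0  0     0  1  -1/2 ]

[[1, 0, 0, 2, 0, -3/5], [0, 1, 0, -5/3, 0, -2], [0, 0, 1, 2, 0, 7/4], [0, 0, 0, 0, 1, -1/2]]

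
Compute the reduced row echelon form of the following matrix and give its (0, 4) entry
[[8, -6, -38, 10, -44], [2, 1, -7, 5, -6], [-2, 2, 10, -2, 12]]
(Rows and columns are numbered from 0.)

ρ1 → 1/8·ρ1
  [  1  -3/4  -19/4  5/4  -11/2 ]
  [  2     1     -7    5     -6 ]
  [ -2     2     10   -2     12 ]
ρ2 → ρ2 − 2·ρ1
  [  1  -3/4  -19/4  5/4  -11/2 ]
  [  0   5/2    5/2  5/2      5 ]
  [ -2     2     10   -2     12 ]
ρ3 → ρ3 + 2·ρ1
  [ 1  -3/4  -19/4  5/4  -11/2 ]
  [ 0   5/2    5/2  5/2      5 ]
  [ 0   1/2    1/2  1/2      1 ]
ρ2 → 2/5·ρ2
  [ 1  -3/4  -19/4  5/4  -11/2 ]
  [ 0     1      1    1      2 ]
  [ 0   1/2    1/2  1/2      1 ]
ρ3 → ρ3 − 1/2·ρ2
  [ 1  -3/4  -19/4  5/4  -11/2 ]
  [ 0     1      1    1      2 ]
  [ 0     0      0    0      0 ]
ρ1 → ρ1 + 3/4·ρ2
  [ 1  0  -4  2  -4 ]
  [ 0  1   1  1   2 ]
  [ 0  0   0  0   0 ]

-4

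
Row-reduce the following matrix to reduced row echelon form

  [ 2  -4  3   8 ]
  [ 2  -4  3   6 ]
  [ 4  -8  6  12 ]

ρ1 ← 1/2·ρ1
  [ 1  -2  3/2   4 ]
  [ 2  -4    3   6 ]
  [ 4  -8    6  12 ]
ρ2 ← ρ2 − 2·ρ1
  [ 1  -2  3/2   4 ]
  [ 0   0    0  -2 ]
  [ 4  -8    6  12 ]
ρ3 ← ρ3 − 4·ρ1
  [ 1  -2  3/2   4 ]
  [ 0   0    0  -2 ]
  [ 0   0    0  -4 ]
ρ2 ← -1/2·ρ2
  [ 1  -2  3/2   4 ]
  [ 0   0    0   1 ]
  [ 0   0    0  -4 ]
ρ3 ← ρ3 + 4·ρ2
  [ 1  -2  3/2  4 ]
  [ 0   0    0  1 ]
  [ 0   0    0  0 ]
ρ1 ← ρ1 − 4·ρ2
  [ 1  -2  3/2  0 ]
  [ 0   0    0  1 ]
  [ 0   0    0  0 ]

[[1, -2, 3/2, 0], [0, 0, 0, 1], [0, 0, 0, 0]]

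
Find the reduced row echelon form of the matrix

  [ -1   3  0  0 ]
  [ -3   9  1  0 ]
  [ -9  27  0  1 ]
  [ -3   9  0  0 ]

[[1, -3, 0, 0], [0, 0, 1, 0], [0, 0, 0, 1], [0, 0, 0, 0]]

Multiply R1 by -1.
Add 3 times R1 to R2.
Add 9 times R1 to R3.
Add 3 times R1 to R4.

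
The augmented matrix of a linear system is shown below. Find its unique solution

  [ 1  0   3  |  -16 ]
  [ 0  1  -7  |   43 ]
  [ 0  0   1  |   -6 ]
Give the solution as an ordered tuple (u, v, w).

ρ2 -> ρ2 + 7·ρ3
  [ 1  0  3  |  -16 ]
  [ 0  1  0  |    1 ]
  [ 0  0  1  |   -6 ]
ρ1 -> ρ1 − 3·ρ3
  [ 1  0  0  |   2 ]
  [ 0  1  0  |   1 ]
  [ 0  0  1  |  -6 ]
Reading off the last column: u = 2, v = 1, w = -6.

(2, 1, -6)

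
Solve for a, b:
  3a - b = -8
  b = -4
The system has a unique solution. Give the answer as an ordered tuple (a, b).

(-4, -4)

Form the augmented matrix and row-reduce:
  [ 3  -1  |  -8 ]
  [ 0   1  |  -4 ]
R1 ← 1/3·R1
  [ 1  -1/3  |  -8/3 ]
  [ 0     1  |    -4 ]
R1 ← R1 + 1/3·R2
  [ 1  0  |  -4 ]
  [ 0  1  |  -4 ]
Reading off the last column: a = -4, b = -4.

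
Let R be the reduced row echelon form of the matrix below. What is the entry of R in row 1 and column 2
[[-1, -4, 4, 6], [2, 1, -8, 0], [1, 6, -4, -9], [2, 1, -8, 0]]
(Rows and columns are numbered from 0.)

R1 -> -1·R1
  [ 1  4  -4  -6 ]
  [ 2  1  -8   0 ]
  [ 1  6  -4  -9 ]
  [ 2  1  -8   0 ]
R2 -> R2 − 2·R1
  [ 1   4  -4  -6 ]
  [ 0  -7   0  12 ]
  [ 1   6  -4  -9 ]
  [ 2   1  -8   0 ]
R3 -> R3 − R1
  [ 1   4  -4  -6 ]
  [ 0  -7   0  12 ]
  [ 0   2   0  -3 ]
  [ 2   1  -8   0 ]
R4 -> R4 − 2·R1
  [ 1   4  -4  -6 ]
  [ 0  -7   0  12 ]
  [ 0   2   0  -3 ]
  [ 0  -7   0  12 ]
R2 -> -1/7·R2
  [ 1   4  -4     -6 ]
  [ 0   1   0  -12/7 ]
  [ 0   2   0     -3 ]
  [ 0  -7   0     12 ]
R3 -> R3 − 2·R2
  [ 1   4  -4     -6 ]
  [ 0   1   0  -12/7 ]
  [ 0   0   0    3/7 ]
  [ 0  -7   0     12 ]
R4 -> R4 + 7·R2
  [ 1  4  -4     -6 ]
  [ 0  1   0  -12/7 ]
  [ 0  0   0    3/7 ]
  [ 0  0   0      0 ]
R3 -> 7/3·R3
  [ 1  4  -4     -6 ]
  [ 0  1   0  -12/7 ]
  [ 0  0   0      1 ]
  [ 0  0   0      0 ]
R2 -> R2 + 12/7·R3
  [ 1  4  -4  -6 ]
  [ 0  1   0   0 ]
  [ 0  0   0   1 ]
  [ 0  0   0   0 ]
R1 -> R1 + 6·R3
  [ 1  4  -4  0 ]
  [ 0  1   0  0 ]
  [ 0  0   0  1 ]
  [ 0  0   0  0 ]
R1 -> R1 − 4·R2
  [ 1  0  -4  0 ]
  [ 0  1   0  0 ]
  [ 0  0   0  1 ]
  [ 0  0   0  0 ]

0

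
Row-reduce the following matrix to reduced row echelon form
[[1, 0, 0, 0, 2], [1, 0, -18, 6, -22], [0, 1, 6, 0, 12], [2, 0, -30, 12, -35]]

R2 := R2 − R1
  [ 1  0    0   0    2 ]
  [ 0  0  -18   6  -24 ]
  [ 0  1    6   0   12 ]
  [ 2  0  -30  12  -35 ]
R4 := R4 − 2·R1
  [ 1  0    0   0    2 ]
  [ 0  0  -18   6  -24 ]
  [ 0  1    6   0   12 ]
  [ 0  0  -30  12  -39 ]
R2 <-> R3
  [ 1  0    0   0    2 ]
  [ 0  1    6   0   12 ]
  [ 0  0  -18   6  -24 ]
  [ 0  0  -30  12  -39 ]
R3 := -1/18·R3
  [ 1  0    0     0    2 ]
  [ 0  1    6     0   12 ]
  [ 0  0    1  -1/3  4/3 ]
  [ 0  0  -30    12  -39 ]
R4 := R4 + 30·R3
  [ 1  0  0     0    2 ]
  [ 0  1  6     0   12 ]
  [ 0  0  1  -1/3  4/3 ]
  [ 0  0  0     2    1 ]
R4 := 1/2·R4
  [ 1  0  0     0    2 ]
  [ 0  1  6     0   12 ]
  [ 0  0  1  -1/3  4/3 ]
  [ 0  0  0     1  1/2 ]
R3 := R3 + 1/3·R4
  [ 1  0  0  0    2 ]
  [ 0  1  6  0   12 ]
  [ 0  0  1  0  3/2 ]
  [ 0  0  0  1  1/2 ]
R2 := R2 − 6·R3
  [ 1  0  0  0    2 ]
  [ 0  1  0  0    3 ]
  [ 0  0  1  0  3/2 ]
  [ 0  0  0  1  1/2 ]

[[1, 0, 0, 0, 2], [0, 1, 0, 0, 3], [0, 0, 1, 0, 3/2], [0, 0, 0, 1, 1/2]]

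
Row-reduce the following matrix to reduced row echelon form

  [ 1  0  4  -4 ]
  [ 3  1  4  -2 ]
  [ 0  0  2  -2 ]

[[1, 0, 0, 0], [0, 1, 0, 2], [0, 0, 1, -1]]

R2 → R2 − 3·R1
  [ 1  0   4  -4 ]
  [ 0  1  -8  10 ]
  [ 0  0   2  -2 ]
R3 → 1/2·R3
  [ 1  0   4  -4 ]
  [ 0  1  -8  10 ]
  [ 0  0   1  -1 ]
R2 → R2 + 8·R3
  [ 1  0  4  -4 ]
  [ 0  1  0   2 ]
  [ 0  0  1  -1 ]
R1 → R1 − 4·R3
  [ 1  0  0   0 ]
  [ 0  1  0   2 ]
  [ 0  0  1  -1 ]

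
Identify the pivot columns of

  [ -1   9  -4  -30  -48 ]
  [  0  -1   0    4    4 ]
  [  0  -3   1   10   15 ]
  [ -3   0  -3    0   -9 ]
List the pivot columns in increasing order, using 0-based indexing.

0, 1, 2

R1 ← -1·R1
  [  1  -9   4  30  48 ]
  [  0  -1   0   4   4 ]
  [  0  -3   1  10  15 ]
  [ -3   0  -3   0  -9 ]
R4 ← R4 + 3·R1
  [ 1   -9  4  30   48 ]
  [ 0   -1  0   4    4 ]
  [ 0   -3  1  10   15 ]
  [ 0  -27  9  90  135 ]
R2 ← -1·R2
  [ 1   -9  4  30   48 ]
  [ 0    1  0  -4   -4 ]
  [ 0   -3  1  10   15 ]
  [ 0  -27  9  90  135 ]
R3 ← R3 + 3·R2
  [ 1   -9  4  30   48 ]
  [ 0    1  0  -4   -4 ]
  [ 0    0  1  -2    3 ]
  [ 0  -27  9  90  135 ]
R4 ← R4 + 27·R2
  [ 1  -9  4   30  48 ]
  [ 0   1  0   -4  -4 ]
  [ 0   0  1   -2   3 ]
  [ 0   0  9  -18  27 ]
R4 ← R4 − 9·R3
  [ 1  -9  4  30  48 ]
  [ 0   1  0  -4  -4 ]
  [ 0   0  1  -2   3 ]
  [ 0   0  0   0   0 ]
R1 ← R1 − 4·R3
  [ 1  -9  0  38  36 ]
  [ 0   1  0  -4  -4 ]
  [ 0   0  1  -2   3 ]
  [ 0   0  0   0   0 ]
R1 ← R1 + 9·R2
  [ 1  0  0   2   0 ]
  [ 0  1  0  -4  -4 ]
  [ 0  0  1  -2   3 ]
  [ 0  0  0   0   0 ]
Pivot columns are the columns containing a leading 1.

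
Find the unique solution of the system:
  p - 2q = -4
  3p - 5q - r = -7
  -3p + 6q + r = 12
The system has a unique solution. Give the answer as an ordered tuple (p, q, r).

Form the augmented matrix and row-reduce:
  [  1  -2   0  |  -4 ]
  [  3  -5  -1  |  -7 ]
  [ -3   6   1  |  12 ]
R2 -> R2 − 3·R1
  [  1  -2   0  |  -4 ]
  [  0   1  -1  |   5 ]
  [ -3   6   1  |  12 ]
R3 -> R3 + 3·R1
  [ 1  -2   0  |  -4 ]
  [ 0   1  -1  |   5 ]
  [ 0   0   1  |   0 ]
R2 -> R2 + R3
  [ 1  -2  0  |  -4 ]
  [ 0   1  0  |   5 ]
  [ 0   0  1  |   0 ]
R1 -> R1 + 2·R2
  [ 1  0  0  |  6 ]
  [ 0  1  0  |  5 ]
  [ 0  0  1  |  0 ]
Reading off the last column: p = 6, q = 5, r = 0.

(6, 5, 0)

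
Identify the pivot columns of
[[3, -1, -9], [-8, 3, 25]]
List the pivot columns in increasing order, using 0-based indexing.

0, 1

r1 → 1/3·r1
  [  1  -1/3  -3 ]
  [ -8     3  25 ]
r2 → r2 + 8·r1
  [ 1  -1/3  -3 ]
  [ 0   1/3   1 ]
r2 → 3·r2
  [ 1  -1/3  -3 ]
  [ 0     1   3 ]
r1 → r1 + 1/3·r2
  [ 1  0  -2 ]
  [ 0  1   3 ]
Pivot columns are the columns containing a leading 1.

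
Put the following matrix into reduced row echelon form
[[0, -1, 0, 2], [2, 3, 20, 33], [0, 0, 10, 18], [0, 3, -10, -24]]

[[1, 0, 0, 3/2], [0, 1, 0, -2], [0, 0, 1, 9/5], [0, 0, 0, 0]]

R1 <=> R2
  [ 2   3   20   33 ]
  [ 0  -1    0    2 ]
  [ 0   0   10   18 ]
  [ 0   3  -10  -24 ]
R1 -> 1/2·R1
  [ 1  3/2   10  33/2 ]
  [ 0   -1    0     2 ]
  [ 0    0   10    18 ]
  [ 0    3  -10   -24 ]
R2 -> -1·R2
  [ 1  3/2   10  33/2 ]
  [ 0    1    0    -2 ]
  [ 0    0   10    18 ]
  [ 0    3  -10   -24 ]
R4 -> R4 − 3·R2
  [ 1  3/2   10  33/2 ]
  [ 0    1    0    -2 ]
  [ 0    0   10    18 ]
  [ 0    0  -10   -18 ]
R3 -> 1/10·R3
  [ 1  3/2   10  33/2 ]
  [ 0    1    0    -2 ]
  [ 0    0    1   9/5 ]
  [ 0    0  -10   -18 ]
R4 -> R4 + 10·R3
  [ 1  3/2  10  33/2 ]
  [ 0    1   0    -2 ]
  [ 0    0   1   9/5 ]
  [ 0    0   0     0 ]
R1 -> R1 − 10·R3
  [ 1  3/2  0  -3/2 ]
  [ 0    1  0    -2 ]
  [ 0    0  1   9/5 ]
  [ 0    0  0     0 ]
R1 -> R1 − 3/2·R2
  [ 1  0  0  3/2 ]
  [ 0  1  0   -2 ]
  [ 0  0  1  9/5 ]
  [ 0  0  0    0 ]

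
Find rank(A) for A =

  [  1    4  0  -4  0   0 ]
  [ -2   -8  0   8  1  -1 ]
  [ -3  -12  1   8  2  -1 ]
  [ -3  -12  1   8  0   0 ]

rank = 4

ρ2 -> ρ2 + 2·ρ1
  [  1    4  0  -4  0   0 ]
  [  0    0  0   0  1  -1 ]
  [ -3  -12  1   8  2  -1 ]
  [ -3  -12  1   8  0   0 ]
ρ3 -> ρ3 + 3·ρ1
  [  1    4  0  -4  0   0 ]
  [  0    0  0   0  1  -1 ]
  [  0    0  1  -4  2  -1 ]
  [ -3  -12  1   8  0   0 ]
ρ4 -> ρ4 + 3·ρ1
  [ 1  4  0  -4  0   0 ]
  [ 0  0  0   0  1  -1 ]
  [ 0  0  1  -4  2  -1 ]
  [ 0  0  1  -4  0   0 ]
ρ2 ↔ ρ3
  [ 1  4  0  -4  0   0 ]
  [ 0  0  1  -4  2  -1 ]
  [ 0  0  0   0  1  -1 ]
  [ 0  0  1  -4  0   0 ]
ρ4 -> ρ4 − ρ2
  [ 1  4  0  -4   0   0 ]
  [ 0  0  1  -4   2  -1 ]
  [ 0  0  0   0   1  -1 ]
  [ 0  0  0   0  -2   1 ]
ρ4 -> ρ4 + 2·ρ3
  [ 1  4  0  -4  0   0 ]
  [ 0  0  1  -4  2  -1 ]
  [ 0  0  0   0  1  -1 ]
  [ 0  0  0   0  0  -1 ]
ρ4 -> -1·ρ4
  [ 1  4  0  -4  0   0 ]
  [ 0  0  1  -4  2  -1 ]
  [ 0  0  0   0  1  -1 ]
  [ 0  0  0   0  0   1 ]
ρ3 -> ρ3 + ρ4
  [ 1  4  0  -4  0   0 ]
  [ 0  0  1  -4  2  -1 ]
  [ 0  0  0   0  1   0 ]
  [ 0  0  0   0  0   1 ]
ρ2 -> ρ2 + ρ4
  [ 1  4  0  -4  0  0 ]
  [ 0  0  1  -4  2  0 ]
  [ 0  0  0   0  1  0 ]
  [ 0  0  0   0  0  1 ]
ρ2 -> ρ2 − 2·ρ3
  [ 1  4  0  -4  0  0 ]
  [ 0  0  1  -4  0  0 ]
  [ 0  0  0   0  1  0 ]
  [ 0  0  0   0  0  1 ]
The reduced form has 4 nonzero rows.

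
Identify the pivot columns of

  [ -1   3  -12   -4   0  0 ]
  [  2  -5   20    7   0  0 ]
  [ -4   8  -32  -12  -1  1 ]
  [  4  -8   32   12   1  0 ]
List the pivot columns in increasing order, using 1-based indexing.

1, 2, 5, 6

R1 → -1·R1
  [  1  -3   12    4   0  0 ]
  [  2  -5   20    7   0  0 ]
  [ -4   8  -32  -12  -1  1 ]
  [  4  -8   32   12   1  0 ]
R2 → R2 − 2·R1
  [  1  -3   12    4   0  0 ]
  [  0   1   -4   -1   0  0 ]
  [ -4   8  -32  -12  -1  1 ]
  [  4  -8   32   12   1  0 ]
R3 → R3 + 4·R1
  [ 1  -3  12   4   0  0 ]
  [ 0   1  -4  -1   0  0 ]
  [ 0  -4  16   4  -1  1 ]
  [ 4  -8  32  12   1  0 ]
R4 → R4 − 4·R1
  [ 1  -3   12   4   0  0 ]
  [ 0   1   -4  -1   0  0 ]
  [ 0  -4   16   4  -1  1 ]
  [ 0   4  -16  -4   1  0 ]
R3 → R3 + 4·R2
  [ 1  -3   12   4   0  0 ]
  [ 0   1   -4  -1   0  0 ]
  [ 0   0    0   0  -1  1 ]
  [ 0   4  -16  -4   1  0 ]
R4 → R4 − 4·R2
  [ 1  -3  12   4   0  0 ]
  [ 0   1  -4  -1   0  0 ]
  [ 0   0   0   0  -1  1 ]
  [ 0   0   0   0   1  0 ]
R3 → -1·R3
  [ 1  -3  12   4  0   0 ]
  [ 0   1  -4  -1  0   0 ]
  [ 0   0   0   0  1  -1 ]
  [ 0   0   0   0  1   0 ]
R4 → R4 − R3
  [ 1  -3  12   4  0   0 ]
  [ 0   1  -4  -1  0   0 ]
  [ 0   0   0   0  1  -1 ]
  [ 0   0   0   0  0   1 ]
R3 → R3 + R4
  [ 1  -3  12   4  0  0 ]
  [ 0   1  -4  -1  0  0 ]
  [ 0   0   0   0  1  0 ]
  [ 0   0   0   0  0  1 ]
R1 → R1 + 3·R2
  [ 1  0   0   1  0  0 ]
  [ 0  1  -4  -1  0  0 ]
  [ 0  0   0   0  1  0 ]
  [ 0  0   0   0  0  1 ]
Pivot columns are the columns containing a leading 1.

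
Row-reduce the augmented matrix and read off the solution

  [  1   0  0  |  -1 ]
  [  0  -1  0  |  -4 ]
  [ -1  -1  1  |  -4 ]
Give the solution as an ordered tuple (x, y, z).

(-1, 4, -1)

Add R1 to R3.
  [ 1   0  0  |  -1 ]
  [ 0  -1  0  |  -4 ]
  [ 0  -1  1  |  -5 ]
Multiply R2 by -1.
  [ 1   0  0  |  -1 ]
  [ 0   1  0  |   4 ]
  [ 0  -1  1  |  -5 ]
Add R2 to R3.
  [ 1  0  0  |  -1 ]
  [ 0  1  0  |   4 ]
  [ 0  0  1  |  -1 ]
Reading off the last column: x = -1, y = 4, z = -1.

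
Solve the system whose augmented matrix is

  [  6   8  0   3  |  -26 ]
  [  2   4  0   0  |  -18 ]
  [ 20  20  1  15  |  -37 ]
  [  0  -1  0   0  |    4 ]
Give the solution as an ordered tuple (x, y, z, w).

(-1, -4, 3, 4)

r1 := 1/6·r1
r2 := r2 − 2·r1
r3 := r3 − 20·r1
r2 := 3/4·r2
r3 := r3 + 20/3·r2
r4 := r4 + r2
r4 := -4/3·r4
r2 := r2 + 3/4·r4
r1 := r1 − 1/2·r4
r1 := r1 − 4/3·r2
Reading off the last column: x = -1, y = -4, z = 3, w = 4.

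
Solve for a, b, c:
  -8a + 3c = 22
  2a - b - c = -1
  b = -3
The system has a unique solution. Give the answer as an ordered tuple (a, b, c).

Form the augmented matrix and row-reduce:
  [ -8   0   3  |  22 ]
  [  2  -1  -1  |  -1 ]
  [  0   1   0  |  -3 ]
R1 -> -1/8·R1
R2 -> R2 − 2·R1
R2 -> -1·R2
R3 -> R3 − R2
R3 -> -4·R3
R2 -> R2 − 1/4·R3
R1 -> R1 + 3/8·R3
Reading off the last column: a = -5, b = -3, c = -6.

(-5, -3, -6)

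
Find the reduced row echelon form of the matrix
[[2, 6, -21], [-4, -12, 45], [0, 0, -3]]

[[1, 3, 0], [0, 0, 1], [0, 0, 0]]

ρ1 → 1/2·ρ1
  [  1    3  -21/2 ]
  [ -4  -12     45 ]
  [  0    0     -3 ]
ρ2 → ρ2 + 4·ρ1
  [ 1  3  -21/2 ]
  [ 0  0      3 ]
  [ 0  0     -3 ]
ρ2 → 1/3·ρ2
  [ 1  3  -21/2 ]
  [ 0  0      1 ]
  [ 0  0     -3 ]
ρ3 → ρ3 + 3·ρ2
  [ 1  3  -21/2 ]
  [ 0  0      1 ]
  [ 0  0      0 ]
ρ1 → ρ1 + 21/2·ρ2
  [ 1  3  0 ]
  [ 0  0  1 ]
  [ 0  0  0 ]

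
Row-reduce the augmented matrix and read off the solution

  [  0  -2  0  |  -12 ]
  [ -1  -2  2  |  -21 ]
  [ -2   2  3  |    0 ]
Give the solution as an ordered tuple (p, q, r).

r1 <=> r2
  [ -1  -2  2  |  -21 ]
  [  0  -2  0  |  -12 ]
  [ -2   2  3  |    0 ]
r1 ← -1·r1
  [  1   2  -2  |   21 ]
  [  0  -2   0  |  -12 ]
  [ -2   2   3  |    0 ]
r3 ← r3 + 2·r1
  [ 1   2  -2  |   21 ]
  [ 0  -2   0  |  -12 ]
  [ 0   6  -1  |   42 ]
r2 ← -1/2·r2
  [ 1  2  -2  |  21 ]
  [ 0  1   0  |   6 ]
  [ 0  6  -1  |  42 ]
r3 ← r3 − 6·r2
  [ 1  2  -2  |  21 ]
  [ 0  1   0  |   6 ]
  [ 0  0  -1  |   6 ]
r3 ← -1·r3
  [ 1  2  -2  |  21 ]
  [ 0  1   0  |   6 ]
  [ 0  0   1  |  -6 ]
r1 ← r1 + 2·r3
  [ 1  2  0  |   9 ]
  [ 0  1  0  |   6 ]
  [ 0  0  1  |  -6 ]
r1 ← r1 − 2·r2
  [ 1  0  0  |  -3 ]
  [ 0  1  0  |   6 ]
  [ 0  0  1  |  -6 ]
Reading off the last column: p = -3, q = 6, r = -6.

(-3, 6, -6)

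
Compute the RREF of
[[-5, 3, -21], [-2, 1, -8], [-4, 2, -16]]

Multiply R1 by -1/5.
Add 2 times R1 to R2.
Add 4 times R1 to R3.
Multiply R2 by -5.
Add 2/5 times R2 to R3.
Add 3/5 times R2 to R1.

[[1, 0, 3], [0, 1, -2], [0, 0, 0]]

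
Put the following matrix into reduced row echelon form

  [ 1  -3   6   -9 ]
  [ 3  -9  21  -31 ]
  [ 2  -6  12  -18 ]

R2 ← R2 − 3·R1
  [ 1  -3   6   -9 ]
  [ 0   0   3   -4 ]
  [ 2  -6  12  -18 ]
R3 ← R3 − 2·R1
  [ 1  -3  6  -9 ]
  [ 0   0  3  -4 ]
  [ 0   0  0   0 ]
R2 ← 1/3·R2
  [ 1  -3  6    -9 ]
  [ 0   0  1  -4/3 ]
  [ 0   0  0     0 ]
R1 ← R1 − 6·R2
  [ 1  -3  0    -1 ]
  [ 0   0  1  -4/3 ]
  [ 0   0  0     0 ]

[[1, -3, 0, -1], [0, 0, 1, -4/3], [0, 0, 0, 0]]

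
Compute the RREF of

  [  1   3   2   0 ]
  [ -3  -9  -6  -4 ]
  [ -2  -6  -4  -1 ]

R2 ← R2 + 3·R1
  [  1   3   2   0 ]
  [  0   0   0  -4 ]
  [ -2  -6  -4  -1 ]
R3 ← R3 + 2·R1
  [ 1  3  2   0 ]
  [ 0  0  0  -4 ]
  [ 0  0  0  -1 ]
R2 ← -1/4·R2
  [ 1  3  2   0 ]
  [ 0  0  0   1 ]
  [ 0  0  0  -1 ]
R3 ← R3 + R2
  [ 1  3  2  0 ]
  [ 0  0  0  1 ]
  [ 0  0  0  0 ]

[[1, 3, 2, 0], [0, 0, 0, 1], [0, 0, 0, 0]]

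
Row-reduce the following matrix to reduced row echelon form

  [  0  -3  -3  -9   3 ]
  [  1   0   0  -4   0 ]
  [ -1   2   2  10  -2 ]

R1 ↔ R2
R3 -> R3 + R1
R2 -> -1/3·R2
R3 -> R3 − 2·R2

[[1, 0, 0, -4, 0], [0, 1, 1, 3, -1], [0, 0, 0, 0, 0]]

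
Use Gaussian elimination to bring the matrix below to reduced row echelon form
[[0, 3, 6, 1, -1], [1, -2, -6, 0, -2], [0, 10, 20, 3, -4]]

R1 <-> R2
  [ 1  -2  -6  0  -2 ]
  [ 0   3   6  1  -1 ]
  [ 0  10  20  3  -4 ]
R2 := 1/3·R2
  [ 1  -2  -6    0    -2 ]
  [ 0   1   2  1/3  -1/3 ]
  [ 0  10  20    3    -4 ]
R3 := R3 − 10·R2
  [ 1  -2  -6     0    -2 ]
  [ 0   1   2   1/3  -1/3 ]
  [ 0   0   0  -1/3  -2/3 ]
R3 := -3·R3
  [ 1  -2  -6    0    -2 ]
  [ 0   1   2  1/3  -1/3 ]
  [ 0   0   0    1     2 ]
R2 := R2 − 1/3·R3
  [ 1  -2  -6  0  -2 ]
  [ 0   1   2  0  -1 ]
  [ 0   0   0  1   2 ]
R1 := R1 + 2·R2
  [ 1  0  -2  0  -4 ]
  [ 0  1   2  0  -1 ]
  [ 0  0   0  1   2 ]

[[1, 0, -2, 0, -4], [0, 1, 2, 0, -1], [0, 0, 0, 1, 2]]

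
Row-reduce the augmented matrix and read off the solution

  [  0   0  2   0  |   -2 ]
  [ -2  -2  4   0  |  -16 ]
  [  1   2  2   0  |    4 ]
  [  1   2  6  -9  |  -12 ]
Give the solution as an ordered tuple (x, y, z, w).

R1 <=> R2
  [ -2  -2  4   0  |  -16 ]
  [  0   0  2   0  |   -2 ]
  [  1   2  2   0  |    4 ]
  [  1   2  6  -9  |  -12 ]
R1 -> -1/2·R1
  [ 1  1  -2   0  |    8 ]
  [ 0  0   2   0  |   -2 ]
  [ 1  2   2   0  |    4 ]
  [ 1  2   6  -9  |  -12 ]
R3 -> R3 − R1
  [ 1  1  -2   0  |    8 ]
  [ 0  0   2   0  |   -2 ]
  [ 0  1   4   0  |   -4 ]
  [ 1  2   6  -9  |  -12 ]
R4 -> R4 − R1
  [ 1  1  -2   0  |    8 ]
  [ 0  0   2   0  |   -2 ]
  [ 0  1   4   0  |   -4 ]
  [ 0  1   8  -9  |  -20 ]
R2 <=> R3
  [ 1  1  -2   0  |    8 ]
  [ 0  1   4   0  |   -4 ]
  [ 0  0   2   0  |   -2 ]
  [ 0  1   8  -9  |  -20 ]
R4 -> R4 − R2
  [ 1  1  -2   0  |    8 ]
  [ 0  1   4   0  |   -4 ]
  [ 0  0   2   0  |   -2 ]
  [ 0  0   4  -9  |  -16 ]
R3 -> 1/2·R3
  [ 1  1  -2   0  |    8 ]
  [ 0  1   4   0  |   -4 ]
  [ 0  0   1   0  |   -1 ]
  [ 0  0   4  -9  |  -16 ]
R4 -> R4 − 4·R3
  [ 1  1  -2   0  |    8 ]
  [ 0  1   4   0  |   -4 ]
  [ 0  0   1   0  |   -1 ]
  [ 0  0   0  -9  |  -12 ]
R4 -> -1/9·R4
  [ 1  1  -2  0  |    8 ]
  [ 0  1   4  0  |   -4 ]
  [ 0  0   1  0  |   -1 ]
  [ 0  0   0  1  |  4/3 ]
R2 -> R2 − 4·R3
  [ 1  1  -2  0  |    8 ]
  [ 0  1   0  0  |    0 ]
  [ 0  0   1  0  |   -1 ]
  [ 0  0   0  1  |  4/3 ]
R1 -> R1 + 2·R3
  [ 1  1  0  0  |    6 ]
  [ 0  1  0  0  |    0 ]
  [ 0  0  1  0  |   -1 ]
  [ 0  0  0  1  |  4/3 ]
R1 -> R1 − R2
  [ 1  0  0  0  |    6 ]
  [ 0  1  0  0  |    0 ]
  [ 0  0  1  0  |   -1 ]
  [ 0  0  0  1  |  4/3 ]
Reading off the last column: x = 6, y = 0, z = -1, w = 4/3.

(6, 0, -1, 4/3)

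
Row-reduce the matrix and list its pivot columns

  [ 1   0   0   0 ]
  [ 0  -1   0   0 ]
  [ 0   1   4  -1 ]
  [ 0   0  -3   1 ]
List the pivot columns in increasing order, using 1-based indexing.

R2 → -1·R2
  [ 1  0   0   0 ]
  [ 0  1   0   0 ]
  [ 0  1   4  -1 ]
  [ 0  0  -3   1 ]
R3 → R3 − R2
  [ 1  0   0   0 ]
  [ 0  1   0   0 ]
  [ 0  0   4  -1 ]
  [ 0  0  -3   1 ]
R3 → 1/4·R3
  [ 1  0   0     0 ]
  [ 0  1   0     0 ]
  [ 0  0   1  -1/4 ]
  [ 0  0  -3     1 ]
R4 → R4 + 3·R3
  [ 1  0  0     0 ]
  [ 0  1  0     0 ]
  [ 0  0  1  -1/4 ]
  [ 0  0  0   1/4 ]
R4 → 4·R4
  [ 1  0  0     0 ]
  [ 0  1  0     0 ]
  [ 0  0  1  -1/4 ]
  [ 0  0  0     1 ]
R3 → R3 + 1/4·R4
  [ 1  0  0  0 ]
  [ 0  1  0  0 ]
  [ 0  0  1  0 ]
  [ 0  0  0  1 ]
Pivot columns are the columns containing a leading 1.

1, 2, 3, 4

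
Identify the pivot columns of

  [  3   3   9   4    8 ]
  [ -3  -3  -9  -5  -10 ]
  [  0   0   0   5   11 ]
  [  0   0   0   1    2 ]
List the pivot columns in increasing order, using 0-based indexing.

ρ1 -> 1/3·ρ1
  [  1   1   3  4/3  8/3 ]
  [ -3  -3  -9   -5  -10 ]
  [  0   0   0    5   11 ]
  [  0   0   0    1    2 ]
ρ2 -> ρ2 + 3·ρ1
  [ 1  1  3  4/3  8/3 ]
  [ 0  0  0   -1   -2 ]
  [ 0  0  0    5   11 ]
  [ 0  0  0    1    2 ]
ρ2 -> -1·ρ2
  [ 1  1  3  4/3  8/3 ]
  [ 0  0  0    1    2 ]
  [ 0  0  0    5   11 ]
  [ 0  0  0    1    2 ]
ρ3 -> ρ3 − 5·ρ2
  [ 1  1  3  4/3  8/3 ]
  [ 0  0  0    1    2 ]
  [ 0  0  0    0    1 ]
  [ 0  0  0    1    2 ]
ρ4 -> ρ4 − ρ2
  [ 1  1  3  4/3  8/3 ]
  [ 0  0  0    1    2 ]
  [ 0  0  0    0    1 ]
  [ 0  0  0    0    0 ]
ρ2 -> ρ2 − 2·ρ3
  [ 1  1  3  4/3  8/3 ]
  [ 0  0  0    1    0 ]
  [ 0  0  0    0    1 ]
  [ 0  0  0    0    0 ]
ρ1 -> ρ1 − 8/3·ρ3
  [ 1  1  3  4/3  0 ]
  [ 0  0  0    1  0 ]
  [ 0  0  0    0  1 ]
  [ 0  0  0    0  0 ]
ρ1 -> ρ1 − 4/3·ρ2
  [ 1  1  3  0  0 ]
  [ 0  0  0  1  0 ]
  [ 0  0  0  0  1 ]
  [ 0  0  0  0  0 ]
Pivot columns are the columns containing a leading 1.

0, 3, 4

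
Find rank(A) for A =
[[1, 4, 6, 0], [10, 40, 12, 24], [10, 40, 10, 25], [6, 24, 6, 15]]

Subtract 10 times ρ1 from ρ2.
  [  1   4    6   0 ]
  [  0   0  -48  24 ]
  [ 10  40   10  25 ]
  [  6  24    6  15 ]
Subtract 10 times ρ1 from ρ3.
  [ 1   4    6   0 ]
  [ 0   0  -48  24 ]
  [ 0   0  -50  25 ]
  [ 6  24    6  15 ]
Subtract 6 times ρ1 from ρ4.
  [ 1  4    6   0 ]
  [ 0  0  -48  24 ]
  [ 0  0  -50  25 ]
  [ 0  0  -30  15 ]
Multiply ρ2 by -1/48.
  [ 1  4    6     0 ]
  [ 0  0    1  -1/2 ]
  [ 0  0  -50    25 ]
  [ 0  0  -30    15 ]
Add 50 times ρ2 to ρ3.
  [ 1  4    6     0 ]
  [ 0  0    1  -1/2 ]
  [ 0  0    0     0 ]
  [ 0  0  -30    15 ]
Add 30 times ρ2 to ρ4.
  [ 1  4  6     0 ]
  [ 0  0  1  -1/2 ]
  [ 0  0  0     0 ]
  [ 0  0  0     0 ]
Subtract 6 times ρ2 from ρ1.
  [ 1  4  0     3 ]
  [ 0  0  1  -1/2 ]
  [ 0  0  0     0 ]
  [ 0  0  0     0 ]
The reduced form has 2 nonzero rows.

rank = 2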